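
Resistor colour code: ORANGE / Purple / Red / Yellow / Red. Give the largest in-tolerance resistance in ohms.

3794400 Ω

Orange → 3 (first significant figure)
Violet → 7 (second significant figure)
Red → 2 (third significant figure)
Yellow → ×10^4 multiplier
Red → ±2% tolerance
372 × 10000 = 3720000 Ω
Largest = 3720000 × (1 + 2/100) = 3794400 Ω.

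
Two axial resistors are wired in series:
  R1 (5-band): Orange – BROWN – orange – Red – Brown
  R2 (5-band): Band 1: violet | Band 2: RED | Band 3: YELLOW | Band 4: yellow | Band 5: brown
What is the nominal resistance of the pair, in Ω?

7271300 Ω

R1: orange, brown, orange → 313; red ×10^2 → 31300 Ω.
R2: violet, red, yellow → 724; yellow ×10^4 → 7240000 Ω.
Series: 31300 + 7240000 = 7271300 Ω.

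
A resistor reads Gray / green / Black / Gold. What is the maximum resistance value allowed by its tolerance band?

Grey → 8 (first significant figure)
Green → 5 (second significant figure)
Black → ×1 multiplier
Gold → ±5% tolerance
85 × 1 = 85 Ω
Maximum = 85 × (1 + 5/100) = 89.25 Ω.

89.25 Ω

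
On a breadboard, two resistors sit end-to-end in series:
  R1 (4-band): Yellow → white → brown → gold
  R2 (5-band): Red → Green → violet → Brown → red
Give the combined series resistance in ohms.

R1: yellow, white → 49; brown ×10 → 490 Ω.
R2: red, green, violet → 257; brown ×10 → 2570 Ω.
Series: 490 + 2570 = 3060 Ω.

3060 Ω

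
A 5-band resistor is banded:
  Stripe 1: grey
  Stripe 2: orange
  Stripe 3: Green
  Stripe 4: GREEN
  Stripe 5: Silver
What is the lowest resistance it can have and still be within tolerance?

Grey → 8 (first significant figure)
Orange → 3 (second significant figure)
Green → 5 (third significant figure)
Green → ×10^5 multiplier
Silver → ±10% tolerance
835 × 100000 = 83500000 Ω
Lowest = 83500000 × (1 − 10/100) = 75150000 Ω.

75150000 Ω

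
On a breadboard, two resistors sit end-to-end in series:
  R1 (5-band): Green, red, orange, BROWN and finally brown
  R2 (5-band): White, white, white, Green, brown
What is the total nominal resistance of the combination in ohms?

99905230 Ω

R1: green, red, orange → 523; brown ×10 → 5230 Ω.
R2: white, white, white → 999; green ×10^5 → 99900000 Ω.
Series: 5230 + 99900000 = 99905230 Ω.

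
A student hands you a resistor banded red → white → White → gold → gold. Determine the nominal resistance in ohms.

Red → 2 (first significant figure)
White → 9 (second significant figure)
White → 9 (third significant figure)
Gold → ×0.1 multiplier
299 × 0.1 = 29.9 Ω

29.9 Ω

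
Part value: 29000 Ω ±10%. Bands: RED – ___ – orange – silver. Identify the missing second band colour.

29000 Ω = 29 × 10^3.
The second band gives digit 9 of the significand, and 9 is white.

white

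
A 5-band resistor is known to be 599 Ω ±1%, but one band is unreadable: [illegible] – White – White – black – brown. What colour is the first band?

green

599 Ω = 599 × 10^0.
The first band gives digit 5 of the significand, and 5 is green.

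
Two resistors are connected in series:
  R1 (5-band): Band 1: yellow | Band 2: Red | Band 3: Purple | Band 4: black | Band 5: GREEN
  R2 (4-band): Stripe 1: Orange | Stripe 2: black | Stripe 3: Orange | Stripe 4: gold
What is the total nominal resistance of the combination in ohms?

30427 Ω

R1: yellow, red, violet → 427; black ×1 → 427 Ω.
R2: orange, black → 30; orange ×10^3 → 30000 Ω.
Series: 427 + 30000 = 30427 Ω.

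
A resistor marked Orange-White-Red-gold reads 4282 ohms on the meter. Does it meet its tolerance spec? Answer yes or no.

Orange → 3 (first significant figure)
White → 9 (second significant figure)
Red → ×10^2 multiplier
Gold → ±5% tolerance
39 × 100 = 3900 Ω
Allowed range: 3705 Ω to 4095 Ω.
4282 ohms lies outside that range.

no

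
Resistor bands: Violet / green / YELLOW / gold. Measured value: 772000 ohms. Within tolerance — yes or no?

yes

Violet → 7 (first significant figure)
Green → 5 (second significant figure)
Yellow → ×10^4 multiplier
Gold → ±5% tolerance
75 × 10000 = 750000 Ω
Allowed range: 712500 Ω to 787500 Ω.
772000 ohms lies inside that range.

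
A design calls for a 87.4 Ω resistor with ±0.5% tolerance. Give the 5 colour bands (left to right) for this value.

87.4 Ω = 874 × 10^-1.
8 → grey
7 → violet
4 → yellow
Multiplier 10^-1 → gold.
±0.5% tolerance → green.

grey, violet, yellow, gold, green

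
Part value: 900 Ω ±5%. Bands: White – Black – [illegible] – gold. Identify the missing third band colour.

brown

900 Ω = 90 × 10^1.
The third band is the multiplier, 10^1, which is brown.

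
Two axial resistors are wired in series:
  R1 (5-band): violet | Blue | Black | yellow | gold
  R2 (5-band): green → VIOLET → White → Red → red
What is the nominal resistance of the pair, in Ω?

R1: violet, blue, black → 760; yellow ×10^4 → 7600000 Ω.
R2: green, violet, white → 579; red ×10^2 → 57900 Ω.
Series: 7600000 + 57900 = 7657900 Ω.

7657900 Ω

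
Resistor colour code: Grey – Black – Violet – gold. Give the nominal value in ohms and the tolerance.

800000000 Ω ±5%

Grey → 8 (first significant figure)
Black → 0 (second significant figure)
Violet → ×10^7 multiplier
Gold → ±5% tolerance
80 × 10000000 = 800000000 Ω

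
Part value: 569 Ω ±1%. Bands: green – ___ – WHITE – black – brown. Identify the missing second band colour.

569 Ω = 569 × 10^0.
The second band gives digit 6 of the significand, and 6 is blue.

blue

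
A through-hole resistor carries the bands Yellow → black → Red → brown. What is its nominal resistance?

Yellow → 4 (first significant figure)
Black → 0 (second significant figure)
Red → ×10^2 multiplier
40 × 100 = 4000 Ω

4000 Ω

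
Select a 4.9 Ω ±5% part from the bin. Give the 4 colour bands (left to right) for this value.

yellow, white, gold, gold

4.9 Ω = 49 × 10^-1.
4 → yellow
9 → white
Multiplier 10^-1 → gold.
±5% tolerance → gold.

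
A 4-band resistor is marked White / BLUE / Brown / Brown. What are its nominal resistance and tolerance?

960 Ω ±1%

White → 9 (first significant figure)
Blue → 6 (second significant figure)
Brown → ×10 multiplier
Brown → ±1% tolerance
96 × 10 = 960 Ω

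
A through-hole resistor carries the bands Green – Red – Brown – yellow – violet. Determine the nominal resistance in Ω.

5210000 Ω

Green → 5 (first significant figure)
Red → 2 (second significant figure)
Brown → 1 (third significant figure)
Yellow → ×10^4 multiplier
521 × 10000 = 5210000 Ω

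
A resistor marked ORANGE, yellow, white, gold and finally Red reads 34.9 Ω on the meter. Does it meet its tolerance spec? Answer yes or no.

Orange → 3 (first significant figure)
Yellow → 4 (second significant figure)
White → 9 (third significant figure)
Gold → ×0.1 multiplier
Red → ±2% tolerance
349 × 0.1 = 34.9 Ω
Allowed range: 34.202 Ω to 35.598 Ω.
34.9 Ω lies inside that range.

yes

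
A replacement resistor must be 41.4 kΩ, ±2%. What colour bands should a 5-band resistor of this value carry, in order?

yellow, brown, yellow, red, red

41400 Ω = 414 × 10^2.
4 → yellow
1 → brown
4 → yellow
Multiplier 10^2 → red.
±2% tolerance → red.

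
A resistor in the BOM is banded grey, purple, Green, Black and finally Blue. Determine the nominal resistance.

Grey → 8 (first significant figure)
Violet → 7 (second significant figure)
Green → 5 (third significant figure)
Black → ×1 multiplier
875 × 1 = 875 Ω

875 Ω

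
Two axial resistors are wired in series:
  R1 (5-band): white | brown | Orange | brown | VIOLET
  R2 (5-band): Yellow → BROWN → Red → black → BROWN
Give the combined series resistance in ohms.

R1: white, brown, orange → 913; brown ×10 → 9130 Ω.
R2: yellow, brown, red → 412; black ×1 → 412 Ω.
Series: 9130 + 412 = 9542 Ω.

9542 Ω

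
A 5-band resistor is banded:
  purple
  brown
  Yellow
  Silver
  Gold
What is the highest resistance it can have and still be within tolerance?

7.497 Ω

Violet → 7 (first significant figure)
Brown → 1 (second significant figure)
Yellow → 4 (third significant figure)
Silver → ×0.01 multiplier
Gold → ±5% tolerance
714 × 0.01 = 7.14 Ω
Highest = 7.14 × (1 + 5/100) = 7.497 Ω.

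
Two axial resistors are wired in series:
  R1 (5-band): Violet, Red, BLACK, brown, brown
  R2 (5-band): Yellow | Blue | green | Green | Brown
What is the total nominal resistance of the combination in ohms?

46507200 Ω

R1: violet, red, black → 720; brown ×10 → 7200 Ω.
R2: yellow, blue, green → 465; green ×10^5 → 46500000 Ω.
Series: 7200 + 46500000 = 46507200 Ω.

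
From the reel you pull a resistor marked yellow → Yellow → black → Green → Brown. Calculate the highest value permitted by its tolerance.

Yellow → 4 (first significant figure)
Yellow → 4 (second significant figure)
Black → 0 (third significant figure)
Green → ×10^5 multiplier
Brown → ±1% tolerance
440 × 100000 = 44000000 Ω
Highest = 44000000 × (1 + 1/100) = 44440000 Ω.

44440000 Ω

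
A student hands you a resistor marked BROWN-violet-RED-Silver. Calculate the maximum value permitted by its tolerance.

1870 Ω

Brown → 1 (first significant figure)
Violet → 7 (second significant figure)
Red → ×10^2 multiplier
Silver → ±10% tolerance
17 × 100 = 1700 Ω
Maximum = 1700 × (1 + 10/100) = 1870 Ω.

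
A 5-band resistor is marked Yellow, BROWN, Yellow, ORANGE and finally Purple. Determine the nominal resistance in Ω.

414000 Ω

Yellow → 4 (first significant figure)
Brown → 1 (second significant figure)
Yellow → 4 (third significant figure)
Orange → ×10^3 multiplier
414 × 1000 = 414000 Ω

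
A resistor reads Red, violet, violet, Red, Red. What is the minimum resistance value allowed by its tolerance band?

Red → 2 (first significant figure)
Violet → 7 (second significant figure)
Violet → 7 (third significant figure)
Red → ×10^2 multiplier
Red → ±2% tolerance
277 × 100 = 27700 Ω
Minimum = 27700 × (1 − 2/100) = 27146 Ω.

27146 Ω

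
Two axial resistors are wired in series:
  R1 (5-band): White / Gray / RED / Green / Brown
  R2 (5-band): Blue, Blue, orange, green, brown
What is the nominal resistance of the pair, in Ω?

R1: white, grey, red → 982; green ×10^5 → 98200000 Ω.
R2: blue, blue, orange → 663; green ×10^5 → 66300000 Ω.
Series: 98200000 + 66300000 = 164500000 Ω.

164500000 Ω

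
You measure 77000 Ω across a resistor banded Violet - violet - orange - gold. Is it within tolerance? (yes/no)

yes

Violet → 7 (first significant figure)
Violet → 7 (second significant figure)
Orange → ×10^3 multiplier
Gold → ±5% tolerance
77 × 1000 = 77000 Ω
Allowed range: 73150 Ω to 80850 Ω.
77000 Ω lies inside that range.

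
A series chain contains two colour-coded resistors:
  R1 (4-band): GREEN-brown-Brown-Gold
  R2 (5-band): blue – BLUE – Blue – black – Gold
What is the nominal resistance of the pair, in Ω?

R1: green, brown → 51; brown ×10 → 510 Ω.
R2: blue, blue, blue → 666; black ×1 → 666 Ω.
Series: 510 + 666 = 1176 Ω.

1176 Ω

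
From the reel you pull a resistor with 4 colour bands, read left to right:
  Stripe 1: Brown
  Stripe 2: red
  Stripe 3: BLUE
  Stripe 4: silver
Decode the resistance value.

12000000 Ω

Brown → 1 (first significant figure)
Red → 2 (second significant figure)
Blue → ×10^6 multiplier
12 × 1000000 = 12000000 Ω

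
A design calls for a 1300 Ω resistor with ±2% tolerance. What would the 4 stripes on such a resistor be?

brown, orange, red, red

1300 Ω = 13 × 10^2.
1 → brown
3 → orange
Multiplier 10^2 → red.
±2% tolerance → red.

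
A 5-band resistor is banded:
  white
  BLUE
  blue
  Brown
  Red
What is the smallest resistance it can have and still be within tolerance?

9466.8 Ω

White → 9 (first significant figure)
Blue → 6 (second significant figure)
Blue → 6 (third significant figure)
Brown → ×10 multiplier
Red → ±2% tolerance
966 × 10 = 9660 Ω
Smallest = 9660 × (1 − 2/100) = 9466.8 Ω.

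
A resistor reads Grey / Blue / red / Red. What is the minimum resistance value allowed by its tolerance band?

Grey → 8 (first significant figure)
Blue → 6 (second significant figure)
Red → ×10^2 multiplier
Red → ±2% tolerance
86 × 100 = 8600 Ω
Minimum = 8600 × (1 − 2/100) = 8428 Ω.

8428 Ω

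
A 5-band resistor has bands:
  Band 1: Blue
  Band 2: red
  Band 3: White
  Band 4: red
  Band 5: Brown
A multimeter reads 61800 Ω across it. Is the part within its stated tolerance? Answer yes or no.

Blue → 6 (first significant figure)
Red → 2 (second significant figure)
White → 9 (third significant figure)
Red → ×10^2 multiplier
Brown → ±1% tolerance
629 × 100 = 62900 Ω
Allowed range: 62271 Ω to 63529 Ω.
61800 Ω lies outside that range.

no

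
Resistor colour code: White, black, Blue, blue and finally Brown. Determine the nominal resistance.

White → 9 (first significant figure)
Black → 0 (second significant figure)
Blue → 6 (third significant figure)
Blue → ×10^6 multiplier
906 × 1000000 = 906000000 Ω

906000000 Ω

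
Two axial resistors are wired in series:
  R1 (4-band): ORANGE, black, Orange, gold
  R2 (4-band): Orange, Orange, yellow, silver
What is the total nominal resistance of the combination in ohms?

R1: orange, black → 30; orange ×10^3 → 30000 Ω.
R2: orange, orange → 33; yellow ×10^4 → 330000 Ω.
Series: 30000 + 330000 = 360000 Ω.

360000 Ω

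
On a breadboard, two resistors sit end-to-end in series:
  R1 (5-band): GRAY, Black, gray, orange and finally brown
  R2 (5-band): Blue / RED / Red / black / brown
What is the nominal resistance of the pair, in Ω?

R1: grey, black, grey → 808; orange ×10^3 → 808000 Ω.
R2: blue, red, red → 622; black ×1 → 622 Ω.
Series: 808000 + 622 = 808622 Ω.

808622 Ω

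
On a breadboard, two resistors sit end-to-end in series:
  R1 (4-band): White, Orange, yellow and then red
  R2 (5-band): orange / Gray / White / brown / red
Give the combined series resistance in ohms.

R1: white, orange → 93; yellow ×10^4 → 930000 Ω.
R2: orange, grey, white → 389; brown ×10 → 3890 Ω.
Series: 930000 + 3890 = 933890 Ω.

933890 Ω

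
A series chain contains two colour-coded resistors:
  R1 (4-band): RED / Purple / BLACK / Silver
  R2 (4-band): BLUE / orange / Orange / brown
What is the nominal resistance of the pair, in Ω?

R1: red, violet → 27; black ×1 → 27 Ω.
R2: blue, orange → 63; orange ×10^3 → 63000 Ω.
Series: 27 + 63000 = 63027 Ω.

63027 Ω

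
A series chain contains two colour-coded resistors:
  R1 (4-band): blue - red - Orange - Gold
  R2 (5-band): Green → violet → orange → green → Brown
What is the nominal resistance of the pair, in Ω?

57362000 Ω

R1: blue, red → 62; orange ×10^3 → 62000 Ω.
R2: green, violet, orange → 573; green ×10^5 → 57300000 Ω.
Series: 62000 + 57300000 = 57362000 Ω.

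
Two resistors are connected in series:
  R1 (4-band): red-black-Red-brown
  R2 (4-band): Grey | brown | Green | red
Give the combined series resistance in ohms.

8102000 Ω

R1: red, black → 20; red ×10^2 → 2000 Ω.
R2: grey, brown → 81; green ×10^5 → 8100000 Ω.
Series: 2000 + 8100000 = 8102000 Ω.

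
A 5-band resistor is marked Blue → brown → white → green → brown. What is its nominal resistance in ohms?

Blue → 6 (first significant figure)
Brown → 1 (second significant figure)
White → 9 (third significant figure)
Green → ×10^5 multiplier
619 × 100000 = 61900000 Ω

61900000 Ω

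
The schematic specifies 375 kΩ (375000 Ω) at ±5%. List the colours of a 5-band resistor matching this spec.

375000 Ω = 375 × 10^3.
3 → orange
7 → violet
5 → green
Multiplier 10^3 → orange.
±5% tolerance → gold.

orange, violet, green, orange, gold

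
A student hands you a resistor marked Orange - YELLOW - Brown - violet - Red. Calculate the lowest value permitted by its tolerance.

Orange → 3 (first significant figure)
Yellow → 4 (second significant figure)
Brown → 1 (third significant figure)
Violet → ×10^7 multiplier
Red → ±2% tolerance
341 × 10000000 = 3410000000 Ω
Lowest = 3410000000 × (1 − 2/100) = 3341800000 Ω.

3341800000 Ω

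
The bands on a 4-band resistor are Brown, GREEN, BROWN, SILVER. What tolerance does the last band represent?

±10%

The last band, silver, is the tolerance band.
Silver corresponds to ±10%.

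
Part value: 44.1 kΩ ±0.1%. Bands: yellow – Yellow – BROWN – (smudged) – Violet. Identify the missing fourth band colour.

44100 Ω = 441 × 10^2.
The fourth band is the multiplier, 10^2, which is red.

red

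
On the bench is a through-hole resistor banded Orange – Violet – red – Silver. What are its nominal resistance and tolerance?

3700 Ω ±10%

Orange → 3 (first significant figure)
Violet → 7 (second significant figure)
Red → ×10^2 multiplier
Silver → ±10% tolerance
37 × 100 = 3700 Ω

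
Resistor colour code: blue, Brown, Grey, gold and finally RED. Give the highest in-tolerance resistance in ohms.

63.036 Ω

Blue → 6 (first significant figure)
Brown → 1 (second significant figure)
Grey → 8 (third significant figure)
Gold → ×0.1 multiplier
Red → ±2% tolerance
618 × 0.1 = 61.8 Ω
Highest = 61.8 × (1 + 2/100) = 63.036 Ω.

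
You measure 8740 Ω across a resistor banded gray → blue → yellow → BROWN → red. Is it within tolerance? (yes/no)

Grey → 8 (first significant figure)
Blue → 6 (second significant figure)
Yellow → 4 (third significant figure)
Brown → ×10 multiplier
Red → ±2% tolerance
864 × 10 = 8640 Ω
Allowed range: 8467.2 Ω to 8812.8 Ω.
8740 Ω lies inside that range.

yes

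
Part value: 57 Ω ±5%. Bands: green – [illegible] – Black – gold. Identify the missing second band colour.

violet

57 Ω = 57 × 10^0.
The second band gives digit 7 of the significand, and 7 is violet.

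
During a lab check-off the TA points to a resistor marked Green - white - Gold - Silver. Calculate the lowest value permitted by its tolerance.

Green → 5 (first significant figure)
White → 9 (second significant figure)
Gold → ×0.1 multiplier
Silver → ±10% tolerance
59 × 0.1 = 5.9 Ω
Lowest = 5.9 × (1 − 10/100) = 5.31 Ω.

5.31 Ω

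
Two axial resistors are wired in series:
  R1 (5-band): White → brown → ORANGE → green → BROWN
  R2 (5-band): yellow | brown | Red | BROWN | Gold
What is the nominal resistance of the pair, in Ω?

91304120 Ω

R1: white, brown, orange → 913; green ×10^5 → 91300000 Ω.
R2: yellow, brown, red → 412; brown ×10 → 4120 Ω.
Series: 91300000 + 4120 = 91304120 Ω.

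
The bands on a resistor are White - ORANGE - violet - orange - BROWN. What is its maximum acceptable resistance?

White → 9 (first significant figure)
Orange → 3 (second significant figure)
Violet → 7 (third significant figure)
Orange → ×10^3 multiplier
Brown → ±1% tolerance
937 × 1000 = 937000 Ω
Maximum = 937000 × (1 + 1/100) = 946370 Ω.

946370 Ω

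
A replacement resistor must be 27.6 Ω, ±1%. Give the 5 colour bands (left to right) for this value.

27.6 Ω = 276 × 10^-1.
2 → red
7 → violet
6 → blue
Multiplier 10^-1 → gold.
±1% tolerance → brown.

red, violet, blue, gold, brown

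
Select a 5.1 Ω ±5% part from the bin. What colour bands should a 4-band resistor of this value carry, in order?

green, brown, gold, gold

5.1 Ω = 51 × 10^-1.
5 → green
1 → brown
Multiplier 10^-1 → gold.
±5% tolerance → gold.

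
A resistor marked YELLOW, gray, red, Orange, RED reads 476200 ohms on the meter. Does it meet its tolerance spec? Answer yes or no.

yes

Yellow → 4 (first significant figure)
Grey → 8 (second significant figure)
Red → 2 (third significant figure)
Orange → ×10^3 multiplier
Red → ±2% tolerance
482 × 1000 = 482000 Ω
Allowed range: 472360 Ω to 491640 Ω.
476200 ohms lies inside that range.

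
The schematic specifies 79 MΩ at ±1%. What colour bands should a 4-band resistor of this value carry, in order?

79000000 Ω = 79 × 10^6.
7 → violet
9 → white
Multiplier 10^6 → blue.
±1% tolerance → brown.

violet, white, blue, brown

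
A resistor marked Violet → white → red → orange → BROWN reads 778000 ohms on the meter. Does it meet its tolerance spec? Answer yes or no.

Violet → 7 (first significant figure)
White → 9 (second significant figure)
Red → 2 (third significant figure)
Orange → ×10^3 multiplier
Brown → ±1% tolerance
792 × 1000 = 792000 Ω
Allowed range: 784080 Ω to 799920 Ω.
778000 ohms lies outside that range.

no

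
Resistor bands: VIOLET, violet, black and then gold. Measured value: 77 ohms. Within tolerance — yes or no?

Violet → 7 (first significant figure)
Violet → 7 (second significant figure)
Black → ×1 multiplier
Gold → ±5% tolerance
77 × 1 = 77 Ω
Allowed range: 73.15 Ω to 80.85 Ω.
77 ohms lies inside that range.

yes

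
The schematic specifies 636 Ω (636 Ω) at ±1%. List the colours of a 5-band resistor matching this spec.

636 Ω = 636 × 10^0.
6 → blue
3 → orange
6 → blue
Multiplier 10^0 → black.
±1% tolerance → brown.

blue, orange, blue, black, brown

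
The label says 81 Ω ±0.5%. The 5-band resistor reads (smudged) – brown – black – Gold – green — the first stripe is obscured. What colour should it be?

81 Ω = 810 × 10^-1.
The first band gives digit 8 of the significand, and 8 is grey.

grey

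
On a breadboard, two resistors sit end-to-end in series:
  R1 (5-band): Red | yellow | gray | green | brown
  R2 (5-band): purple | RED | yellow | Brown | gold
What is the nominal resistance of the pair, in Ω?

R1: red, yellow, grey → 248; green ×10^5 → 24800000 Ω.
R2: violet, red, yellow → 724; brown ×10 → 7240 Ω.
Series: 24800000 + 7240 = 24807240 Ω.

24807240 Ω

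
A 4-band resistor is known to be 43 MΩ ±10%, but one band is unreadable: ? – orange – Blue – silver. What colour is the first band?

yellow

43000000 Ω = 43 × 10^6.
The first band gives digit 4 of the significand, and 4 is yellow.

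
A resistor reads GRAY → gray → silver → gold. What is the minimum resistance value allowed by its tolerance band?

Grey → 8 (first significant figure)
Grey → 8 (second significant figure)
Silver → ×0.01 multiplier
Gold → ±5% tolerance
88 × 0.01 = 0.88 Ω
Minimum = 0.88 × (1 − 5/100) = 0.836 Ω.

0.836 Ω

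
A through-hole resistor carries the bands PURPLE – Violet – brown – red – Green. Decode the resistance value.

Violet → 7 (first significant figure)
Violet → 7 (second significant figure)
Brown → 1 (third significant figure)
Red → ×10^2 multiplier
771 × 100 = 77100 Ω

77100 Ω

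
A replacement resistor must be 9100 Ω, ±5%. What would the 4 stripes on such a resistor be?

white, brown, red, gold

9100 Ω = 91 × 10^2.
9 → white
1 → brown
Multiplier 10^2 → red.
±5% tolerance → gold.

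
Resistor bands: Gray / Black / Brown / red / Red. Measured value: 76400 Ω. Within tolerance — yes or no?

Grey → 8 (first significant figure)
Black → 0 (second significant figure)
Brown → 1 (third significant figure)
Red → ×10^2 multiplier
Red → ±2% tolerance
801 × 100 = 80100 Ω
Allowed range: 78498 Ω to 81702 Ω.
76400 Ω lies outside that range.

no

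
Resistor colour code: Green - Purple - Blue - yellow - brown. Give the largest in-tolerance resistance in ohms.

Green → 5 (first significant figure)
Violet → 7 (second significant figure)
Blue → 6 (third significant figure)
Yellow → ×10^4 multiplier
Brown → ±1% tolerance
576 × 10000 = 5760000 Ω
Largest = 5760000 × (1 + 1/100) = 5817600 Ω.

5817600 Ω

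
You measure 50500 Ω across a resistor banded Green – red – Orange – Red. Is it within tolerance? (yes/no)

no

Green → 5 (first significant figure)
Red → 2 (second significant figure)
Orange → ×10^3 multiplier
Red → ±2% tolerance
52 × 1000 = 52000 Ω
Allowed range: 50960 Ω to 53040 Ω.
50500 Ω lies outside that range.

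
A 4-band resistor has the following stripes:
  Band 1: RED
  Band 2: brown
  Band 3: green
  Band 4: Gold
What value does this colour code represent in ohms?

2100000 Ω

Red → 2 (first significant figure)
Brown → 1 (second significant figure)
Green → ×10^5 multiplier
21 × 100000 = 2100000 Ω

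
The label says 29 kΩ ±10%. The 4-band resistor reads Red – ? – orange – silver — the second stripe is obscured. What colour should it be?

29000 Ω = 29 × 10^3.
The second band gives digit 9 of the significand, and 9 is white.

white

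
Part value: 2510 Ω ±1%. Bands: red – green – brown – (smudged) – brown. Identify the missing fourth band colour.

2510 Ω = 251 × 10^1.
The fourth band is the multiplier, 10^1, which is brown.

brown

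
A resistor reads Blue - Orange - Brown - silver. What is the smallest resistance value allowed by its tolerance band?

Blue → 6 (first significant figure)
Orange → 3 (second significant figure)
Brown → ×10 multiplier
Silver → ±10% tolerance
63 × 10 = 630 Ω
Smallest = 630 × (1 − 10/100) = 567 Ω.

567 Ω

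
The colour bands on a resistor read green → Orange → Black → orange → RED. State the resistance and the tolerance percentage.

Green → 5 (first significant figure)
Orange → 3 (second significant figure)
Black → 0 (third significant figure)
Orange → ×10^3 multiplier
Red → ±2% tolerance
530 × 1000 = 530000 Ω

530000 Ω ±2%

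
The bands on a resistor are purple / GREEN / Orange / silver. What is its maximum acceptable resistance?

82500 Ω

Violet → 7 (first significant figure)
Green → 5 (second significant figure)
Orange → ×10^3 multiplier
Silver → ±10% tolerance
75 × 1000 = 75000 Ω
Maximum = 75000 × (1 + 10/100) = 82500 Ω.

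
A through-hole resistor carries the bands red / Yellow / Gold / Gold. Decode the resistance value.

Red → 2 (first significant figure)
Yellow → 4 (second significant figure)
Gold → ×0.1 multiplier
24 × 0.1 = 2.4 Ω

2.4 Ω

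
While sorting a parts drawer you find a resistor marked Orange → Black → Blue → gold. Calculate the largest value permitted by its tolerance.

Orange → 3 (first significant figure)
Black → 0 (second significant figure)
Blue → ×10^6 multiplier
Gold → ±5% tolerance
30 × 1000000 = 30000000 Ω
Largest = 30000000 × (1 + 5/100) = 31500000 Ω.

31500000 Ω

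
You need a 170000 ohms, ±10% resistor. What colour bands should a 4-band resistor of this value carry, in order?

brown, violet, yellow, silver

170000 Ω = 17 × 10^4.
1 → brown
7 → violet
Multiplier 10^4 → yellow.
±10% tolerance → silver.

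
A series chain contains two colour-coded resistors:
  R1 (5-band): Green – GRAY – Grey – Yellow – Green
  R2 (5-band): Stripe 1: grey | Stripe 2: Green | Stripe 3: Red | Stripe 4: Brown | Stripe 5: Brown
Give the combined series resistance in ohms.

R1: green, grey, grey → 588; yellow ×10^4 → 5880000 Ω.
R2: grey, green, red → 852; brown ×10 → 8520 Ω.
Series: 5880000 + 8520 = 5888520 Ω.

5888520 Ω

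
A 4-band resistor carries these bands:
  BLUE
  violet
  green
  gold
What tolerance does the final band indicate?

±5%

The last band, gold, is the tolerance band.
Gold corresponds to ±5%.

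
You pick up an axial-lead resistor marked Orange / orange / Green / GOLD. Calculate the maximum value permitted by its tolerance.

3465000 Ω

Orange → 3 (first significant figure)
Orange → 3 (second significant figure)
Green → ×10^5 multiplier
Gold → ±5% tolerance
33 × 100000 = 3300000 Ω
Maximum = 3300000 × (1 + 5/100) = 3465000 Ω.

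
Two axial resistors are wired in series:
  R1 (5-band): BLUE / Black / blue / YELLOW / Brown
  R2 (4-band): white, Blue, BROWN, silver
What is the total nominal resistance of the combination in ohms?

R1: blue, black, blue → 606; yellow ×10^4 → 6060000 Ω.
R2: white, blue → 96; brown ×10 → 960 Ω.
Series: 6060000 + 960 = 6060960 Ω.

6060960 Ω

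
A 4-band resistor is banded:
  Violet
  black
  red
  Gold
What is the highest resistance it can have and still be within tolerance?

7350 Ω

Violet → 7 (first significant figure)
Black → 0 (second significant figure)
Red → ×10^2 multiplier
Gold → ±5% tolerance
70 × 100 = 7000 Ω
Highest = 7000 × (1 + 5/100) = 7350 Ω.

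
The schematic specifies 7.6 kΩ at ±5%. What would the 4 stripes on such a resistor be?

7600 Ω = 76 × 10^2.
7 → violet
6 → blue
Multiplier 10^2 → red.
±5% tolerance → gold.

violet, blue, red, gold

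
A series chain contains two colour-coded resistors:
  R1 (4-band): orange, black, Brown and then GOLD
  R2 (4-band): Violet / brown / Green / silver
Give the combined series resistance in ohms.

R1: orange, black → 30; brown ×10 → 300 Ω.
R2: violet, brown → 71; green ×10^5 → 7100000 Ω.
Series: 300 + 7100000 = 7100300 Ω.

7100300 Ω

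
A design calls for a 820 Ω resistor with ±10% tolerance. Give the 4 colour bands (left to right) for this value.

820 Ω = 82 × 10^1.
8 → grey
2 → red
Multiplier 10^1 → brown.
±10% tolerance → silver.

grey, red, brown, silver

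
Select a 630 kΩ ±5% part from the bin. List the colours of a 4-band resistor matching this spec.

blue, orange, yellow, gold

630000 Ω = 63 × 10^4.
6 → blue
3 → orange
Multiplier 10^4 → yellow.
±5% tolerance → gold.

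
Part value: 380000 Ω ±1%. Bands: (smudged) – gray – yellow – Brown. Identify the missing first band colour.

380000 Ω = 38 × 10^4.
The first band gives digit 3 of the significand, and 3 is orange.

orange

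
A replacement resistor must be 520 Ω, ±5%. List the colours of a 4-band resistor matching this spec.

520 Ω = 52 × 10^1.
5 → green
2 → red
Multiplier 10^1 → brown.
±5% tolerance → gold.

green, red, brown, gold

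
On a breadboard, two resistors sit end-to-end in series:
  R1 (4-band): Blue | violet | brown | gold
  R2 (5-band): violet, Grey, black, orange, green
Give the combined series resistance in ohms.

780670 Ω

R1: blue, violet → 67; brown ×10 → 670 Ω.
R2: violet, grey, black → 780; orange ×10^3 → 780000 Ω.
Series: 670 + 780000 = 780670 Ω.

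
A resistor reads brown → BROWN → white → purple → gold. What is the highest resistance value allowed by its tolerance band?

Brown → 1 (first significant figure)
Brown → 1 (second significant figure)
White → 9 (third significant figure)
Violet → ×10^7 multiplier
Gold → ±5% tolerance
119 × 10000000 = 1190000000 Ω
Highest = 1190000000 × (1 + 5/100) = 1249500000 Ω.

1249500000 Ω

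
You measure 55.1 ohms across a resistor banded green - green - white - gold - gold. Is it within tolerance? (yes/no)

Green → 5 (first significant figure)
Green → 5 (second significant figure)
White → 9 (third significant figure)
Gold → ×0.1 multiplier
Gold → ±5% tolerance
559 × 0.1 = 55.9 Ω
Allowed range: 53.105 Ω to 58.695 Ω.
55.1 ohms lies inside that range.

yes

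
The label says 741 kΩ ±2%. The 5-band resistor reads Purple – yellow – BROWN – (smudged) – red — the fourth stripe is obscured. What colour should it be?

orange

741000 Ω = 741 × 10^3.
The fourth band is the multiplier, 10^3, which is orange.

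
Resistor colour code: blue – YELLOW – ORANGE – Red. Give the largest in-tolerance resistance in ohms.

65280 Ω

Blue → 6 (first significant figure)
Yellow → 4 (second significant figure)
Orange → ×10^3 multiplier
Red → ±2% tolerance
64 × 1000 = 64000 Ω
Largest = 64000 × (1 + 2/100) = 65280 Ω.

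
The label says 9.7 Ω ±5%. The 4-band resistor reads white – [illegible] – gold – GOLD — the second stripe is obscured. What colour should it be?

9.7 Ω = 97 × 10^-1.
The second band gives digit 7 of the significand, and 7 is violet.

violet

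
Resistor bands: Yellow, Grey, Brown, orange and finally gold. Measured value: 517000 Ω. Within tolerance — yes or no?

no

Yellow → 4 (first significant figure)
Grey → 8 (second significant figure)
Brown → 1 (third significant figure)
Orange → ×10^3 multiplier
Gold → ±5% tolerance
481 × 1000 = 481000 Ω
Allowed range: 456950 Ω to 505050 Ω.
517000 Ω lies outside that range.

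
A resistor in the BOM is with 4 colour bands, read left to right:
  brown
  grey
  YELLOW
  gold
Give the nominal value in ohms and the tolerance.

Brown → 1 (first significant figure)
Grey → 8 (second significant figure)
Yellow → ×10^4 multiplier
Gold → ±5% tolerance
18 × 10000 = 180000 Ω

180000 Ω ±5%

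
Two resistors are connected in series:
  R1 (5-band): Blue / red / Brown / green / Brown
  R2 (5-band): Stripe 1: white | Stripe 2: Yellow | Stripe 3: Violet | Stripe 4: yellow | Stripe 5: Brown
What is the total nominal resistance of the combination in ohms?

R1: blue, red, brown → 621; green ×10^5 → 62100000 Ω.
R2: white, yellow, violet → 947; yellow ×10^4 → 9470000 Ω.
Series: 62100000 + 9470000 = 71570000 Ω.

71570000 Ω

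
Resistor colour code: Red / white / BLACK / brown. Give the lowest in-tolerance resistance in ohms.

28.71 Ω

Red → 2 (first significant figure)
White → 9 (second significant figure)
Black → ×1 multiplier
Brown → ±1% tolerance
29 × 1 = 29 Ω
Lowest = 29 × (1 − 1/100) = 28.71 Ω.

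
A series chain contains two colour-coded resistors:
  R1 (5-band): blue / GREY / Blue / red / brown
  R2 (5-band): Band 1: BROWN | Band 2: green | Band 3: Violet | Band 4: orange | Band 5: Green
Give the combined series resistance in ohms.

225600 Ω

R1: blue, grey, blue → 686; red ×10^2 → 68600 Ω.
R2: brown, green, violet → 157; orange ×10^3 → 157000 Ω.
Series: 68600 + 157000 = 225600 Ω.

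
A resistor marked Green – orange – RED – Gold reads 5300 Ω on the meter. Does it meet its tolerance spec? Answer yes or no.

yes

Green → 5 (first significant figure)
Orange → 3 (second significant figure)
Red → ×10^2 multiplier
Gold → ±5% tolerance
53 × 100 = 5300 Ω
Allowed range: 5035 Ω to 5565 Ω.
5300 Ω lies inside that range.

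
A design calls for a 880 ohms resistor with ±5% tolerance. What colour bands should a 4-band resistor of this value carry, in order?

grey, grey, brown, gold

880 Ω = 88 × 10^1.
8 → grey
8 → grey
Multiplier 10^1 → brown.
±5% tolerance → gold.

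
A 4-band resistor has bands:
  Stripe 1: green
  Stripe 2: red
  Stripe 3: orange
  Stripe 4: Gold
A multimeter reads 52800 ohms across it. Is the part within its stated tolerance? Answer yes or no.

Green → 5 (first significant figure)
Red → 2 (second significant figure)
Orange → ×10^3 multiplier
Gold → ±5% tolerance
52 × 1000 = 52000 Ω
Allowed range: 49400 Ω to 54600 Ω.
52800 ohms lies inside that range.

yes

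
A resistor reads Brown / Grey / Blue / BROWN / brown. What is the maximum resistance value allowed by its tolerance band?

Brown → 1 (first significant figure)
Grey → 8 (second significant figure)
Blue → 6 (third significant figure)
Brown → ×10 multiplier
Brown → ±1% tolerance
186 × 10 = 1860 Ω
Maximum = 1860 × (1 + 1/100) = 1878.6 Ω.

1878.6 Ω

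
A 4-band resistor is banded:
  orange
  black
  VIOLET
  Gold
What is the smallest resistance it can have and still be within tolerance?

285000000 Ω

Orange → 3 (first significant figure)
Black → 0 (second significant figure)
Violet → ×10^7 multiplier
Gold → ±5% tolerance
30 × 10000000 = 300000000 Ω
Smallest = 300000000 × (1 − 5/100) = 285000000 Ω.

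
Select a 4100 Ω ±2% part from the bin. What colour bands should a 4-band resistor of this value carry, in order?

yellow, brown, red, red

4100 Ω = 41 × 10^2.
4 → yellow
1 → brown
Multiplier 10^2 → red.
±2% tolerance → red.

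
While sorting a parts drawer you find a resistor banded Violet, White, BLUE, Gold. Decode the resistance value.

79000000 Ω

Violet → 7 (first significant figure)
White → 9 (second significant figure)
Blue → ×10^6 multiplier
79 × 1000000 = 79000000 Ω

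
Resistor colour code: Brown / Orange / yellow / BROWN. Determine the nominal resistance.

130000 Ω

Brown → 1 (first significant figure)
Orange → 3 (second significant figure)
Yellow → ×10^4 multiplier
13 × 10000 = 130000 Ω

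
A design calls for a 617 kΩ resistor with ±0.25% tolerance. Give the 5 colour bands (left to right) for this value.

blue, brown, violet, orange, blue

617000 Ω = 617 × 10^3.
6 → blue
1 → brown
7 → violet
Multiplier 10^3 → orange.
±0.25% tolerance → blue.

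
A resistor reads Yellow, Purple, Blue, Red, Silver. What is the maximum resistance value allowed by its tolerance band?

Yellow → 4 (first significant figure)
Violet → 7 (second significant figure)
Blue → 6 (third significant figure)
Red → ×10^2 multiplier
Silver → ±10% tolerance
476 × 100 = 47600 Ω
Maximum = 47600 × (1 + 10/100) = 52360 Ω.

52360 Ω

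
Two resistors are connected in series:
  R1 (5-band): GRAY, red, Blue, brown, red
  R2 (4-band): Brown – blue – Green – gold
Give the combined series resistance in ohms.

R1: grey, red, blue → 826; brown ×10 → 8260 Ω.
R2: brown, blue → 16; green ×10^5 → 1600000 Ω.
Series: 8260 + 1600000 = 1608260 Ω.

1608260 Ω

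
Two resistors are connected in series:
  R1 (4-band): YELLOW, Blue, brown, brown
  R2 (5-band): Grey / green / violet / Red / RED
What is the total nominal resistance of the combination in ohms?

86160 Ω

R1: yellow, blue → 46; brown ×10 → 460 Ω.
R2: grey, green, violet → 857; red ×10^2 → 85700 Ω.
Series: 460 + 85700 = 86160 Ω.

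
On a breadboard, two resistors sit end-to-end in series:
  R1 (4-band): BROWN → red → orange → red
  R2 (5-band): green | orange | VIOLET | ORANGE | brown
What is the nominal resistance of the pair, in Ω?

549000 Ω

R1: brown, red → 12; orange ×10^3 → 12000 Ω.
R2: green, orange, violet → 537; orange ×10^3 → 537000 Ω.
Series: 12000 + 537000 = 549000 Ω.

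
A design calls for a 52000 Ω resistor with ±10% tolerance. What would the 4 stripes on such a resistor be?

52000 Ω = 52 × 10^3.
5 → green
2 → red
Multiplier 10^3 → orange.
±10% tolerance → silver.

green, red, orange, silver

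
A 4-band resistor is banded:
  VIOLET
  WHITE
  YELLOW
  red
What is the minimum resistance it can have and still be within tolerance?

Violet → 7 (first significant figure)
White → 9 (second significant figure)
Yellow → ×10^4 multiplier
Red → ±2% tolerance
79 × 10000 = 790000 Ω
Minimum = 790000 × (1 − 2/100) = 774200 Ω.

774200 Ω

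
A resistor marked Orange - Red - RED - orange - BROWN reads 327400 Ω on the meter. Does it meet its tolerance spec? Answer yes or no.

no

Orange → 3 (first significant figure)
Red → 2 (second significant figure)
Red → 2 (third significant figure)
Orange → ×10^3 multiplier
Brown → ±1% tolerance
322 × 1000 = 322000 Ω
Allowed range: 318780 Ω to 325220 Ω.
327400 Ω lies outside that range.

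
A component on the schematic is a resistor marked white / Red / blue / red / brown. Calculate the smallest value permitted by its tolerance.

91674 Ω

White → 9 (first significant figure)
Red → 2 (second significant figure)
Blue → 6 (third significant figure)
Red → ×10^2 multiplier
Brown → ±1% tolerance
926 × 100 = 92600 Ω
Smallest = 92600 × (1 − 1/100) = 91674 Ω.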